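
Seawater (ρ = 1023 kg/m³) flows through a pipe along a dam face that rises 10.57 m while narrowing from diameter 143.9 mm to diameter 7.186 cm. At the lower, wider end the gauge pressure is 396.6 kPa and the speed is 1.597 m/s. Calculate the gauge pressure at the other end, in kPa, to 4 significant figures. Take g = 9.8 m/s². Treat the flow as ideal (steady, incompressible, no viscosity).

Continuity gives A₁v₁ = A₂v₂, so v₂ = (162.6 cm²)/(40.56 cm²) × 1.597 m/s = 6.404 m/s.
Energy conservation along the streamline gives P₂ = P₁ − ½ρ(v₂² − v₁²) − ρg(h₂ − h₁).
P₂ = 396600 + ½·1023·(1.597² − 6.404²) − 1023·9.8·(+10.57) = 396600 + (-19670) − (106000) = 271000 Pa.

P₂ ≈ 271.0 kPa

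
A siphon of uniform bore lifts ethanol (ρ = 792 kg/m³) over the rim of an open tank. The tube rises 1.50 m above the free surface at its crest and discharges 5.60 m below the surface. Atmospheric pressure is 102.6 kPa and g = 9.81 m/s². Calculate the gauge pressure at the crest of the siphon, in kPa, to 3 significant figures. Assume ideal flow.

The outlet speed comes from Torricelli: v = √(2g·5.60) = 10.5 m/s.
The bore is uniform, so the speed at the crest is the same v. Bernoulli surface→crest: P_atm = P_top + ½ρv² + ρg·h_top.
P_top = 102600 − ½·792·10.5² − 792·9.81·1.50 = 47400 Pa. So P_gauge = P_top − P_atm = -55200 Pa.

-55.2 kPa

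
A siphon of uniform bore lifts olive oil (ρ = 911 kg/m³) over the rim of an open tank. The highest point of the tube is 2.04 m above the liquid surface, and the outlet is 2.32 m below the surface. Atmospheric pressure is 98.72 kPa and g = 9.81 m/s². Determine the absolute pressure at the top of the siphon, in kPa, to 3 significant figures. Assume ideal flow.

P_top ≈ 59.8 kPa

Bernoulli surface→outlet gives ½v² = g·h_out, so v = √(2·9.81·2.32) = 6.75 m/s.
With constant cross-section the crest speed equals v; applying Bernoulli from the surface up to the crest, P_top = P_atm − ½ρv² − ρg·h_top.
P_top = 98720 − ½·911·6.75² − 911·9.81·2.04 = 59800 Pa.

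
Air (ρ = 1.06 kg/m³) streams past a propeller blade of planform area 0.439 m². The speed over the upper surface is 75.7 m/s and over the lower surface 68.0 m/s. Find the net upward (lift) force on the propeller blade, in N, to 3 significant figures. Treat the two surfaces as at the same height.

With equal heights on the two surfaces, Bernoulli gives P_lower − P_upper = ½ρ(v_upper² − v_lower²).
ΔP = ½·1.06·(75.7² − 68.0²) = 586 Pa.
Lift = ΔP · A = 586 × 0.439 = 257 N.

F = 257 N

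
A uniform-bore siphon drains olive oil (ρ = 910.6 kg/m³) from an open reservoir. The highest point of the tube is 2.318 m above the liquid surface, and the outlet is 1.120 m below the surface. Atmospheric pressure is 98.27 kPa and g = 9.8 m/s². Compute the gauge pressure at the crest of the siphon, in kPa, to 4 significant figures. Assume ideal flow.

-30.68 kPa

From the surface to the outlet (both open to atmosphere, surface at rest): v = √(2g·h_out) = √(2·9.8·1.120) = 4.685 m/s.
With constant cross-section the crest speed equals v; applying Bernoulli from the surface up to the crest, P_top = P_atm − ½ρv² − ρg·h_top.
P_top = 98270 − ½·910.6·4.685² − 910.6·9.8·2.318 = 67590 Pa. So P_gauge = P_top − P_atm = -30680 Pa.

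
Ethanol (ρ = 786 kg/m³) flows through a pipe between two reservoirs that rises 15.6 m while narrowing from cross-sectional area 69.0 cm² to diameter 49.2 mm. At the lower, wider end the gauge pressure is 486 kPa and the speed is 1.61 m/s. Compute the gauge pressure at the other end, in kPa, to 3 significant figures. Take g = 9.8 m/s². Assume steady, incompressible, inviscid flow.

353 kPa

Mass conservation (A₁v₁ = A₂v₂) gives v₂ = 1.61 × 69.0/19.0 = 5.84 m/s.
Bernoulli: P₁ + ½ρv₁² + ρg h₁ = P₂ + ½ρv₂² + ρg h₂, so P₂ = P₁ + ½ρ(v₁² − v₂²) − ρg(h₂ − h₁).
P₂ = 486000 + ½·786·(1.61² − 5.84²) − 786·9.8·(+15.6) = 486000 + (-12400) − (120000) = 353000 Pa.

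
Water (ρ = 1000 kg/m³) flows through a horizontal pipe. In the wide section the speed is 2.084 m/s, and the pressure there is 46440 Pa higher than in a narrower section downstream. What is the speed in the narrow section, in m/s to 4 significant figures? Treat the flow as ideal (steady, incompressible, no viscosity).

v₂ ≈ 9.860 m/s

Horizontal Bernoulli: P₁ + ½ρv₁² = P₂ + ½ρv₂², so v₂² = v₁² + 2(P₁ − P₂)/ρ.
v₂ = √(2.084² + 2·46440/1000) = √(4.343 + 92.88) = 9.860 m/s.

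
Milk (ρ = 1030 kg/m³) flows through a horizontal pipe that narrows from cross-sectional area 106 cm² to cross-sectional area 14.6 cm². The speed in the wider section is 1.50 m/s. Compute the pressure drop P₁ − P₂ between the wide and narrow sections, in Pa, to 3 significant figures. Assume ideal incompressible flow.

59900 Pa

The volume flow rate is constant, so v₂ = (A₁/A₂)v₁ = (106/14.6)·1.50 = 10.9 m/s.
Along the horizontal streamline, P + ½ρv² is constant.
P₁ − P₂ = ½·1030·(10.9² − 1.50²) = ½·1030·116 = 59900 Pa.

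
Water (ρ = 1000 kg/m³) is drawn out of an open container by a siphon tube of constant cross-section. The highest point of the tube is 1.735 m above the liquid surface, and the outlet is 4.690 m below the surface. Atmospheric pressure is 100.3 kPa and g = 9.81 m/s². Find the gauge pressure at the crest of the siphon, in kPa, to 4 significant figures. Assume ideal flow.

The outlet speed comes from Torricelli: v = √(2g·4.690) = 9.593 m/s.
With constant cross-section the crest speed equals v; applying Bernoulli from the surface up to the crest, P_top = P_atm − ½ρv² − ρg·h_top.
P_top = 100300 − ½·1000·9.593² − 1000·9.81·1.735 = 37270 Pa. So P_gauge = P_top − P_atm = -63030 Pa.

P_gauge ≈ -63.03 kPa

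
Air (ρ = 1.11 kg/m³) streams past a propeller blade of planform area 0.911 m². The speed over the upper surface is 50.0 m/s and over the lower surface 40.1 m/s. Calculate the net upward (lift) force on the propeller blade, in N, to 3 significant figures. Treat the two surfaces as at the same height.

From P + ½ρv² = const at equal height, P_low − P_up = ½ρ(v_up² − v_low²).
ΔP = ½·1.11·(50.0² − 40.1²) = 495 Pa.
Lift = ΔP · A = 495 × 0.911 = 451 N.

F ≈ 451 N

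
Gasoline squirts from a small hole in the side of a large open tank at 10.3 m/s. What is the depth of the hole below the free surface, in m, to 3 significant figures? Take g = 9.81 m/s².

Torricelli: v = √(2gh), so h = v²/(2g).
h = 10.3²/(2·9.81) = 106/19.62 = 5.41 m.

h ≈ 5.41 m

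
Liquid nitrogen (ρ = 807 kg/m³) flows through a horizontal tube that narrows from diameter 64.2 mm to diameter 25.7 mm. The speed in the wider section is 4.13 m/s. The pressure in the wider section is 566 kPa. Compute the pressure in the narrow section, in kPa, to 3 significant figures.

P₂ = 305 kPa

Mass conservation (A₁v₁ = A₂v₂) gives v₂ = 4.13 × 32.4/5.19 = 25.8 m/s.
Bernoulli (h₁ = h₂): P₁ − P₂ = ½ρ(v₂² − v₁²).
P₂ = P₁ − ½ρ(v₂² − v₁²) = 566000 − ½·807·(25.8² − 4.13²) = 566000 − 261000 = 305000 Pa.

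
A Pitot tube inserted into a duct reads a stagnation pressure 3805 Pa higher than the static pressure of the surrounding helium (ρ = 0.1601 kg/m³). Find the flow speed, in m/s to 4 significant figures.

v ≈ 218.0 m/s

At the stagnation point the flow is brought to rest, so Bernoulli gives P_stag − P_static = ½ρv².
v = √(2ΔP/ρ) = √(2·3805/0.1601) = 218.0 m/s.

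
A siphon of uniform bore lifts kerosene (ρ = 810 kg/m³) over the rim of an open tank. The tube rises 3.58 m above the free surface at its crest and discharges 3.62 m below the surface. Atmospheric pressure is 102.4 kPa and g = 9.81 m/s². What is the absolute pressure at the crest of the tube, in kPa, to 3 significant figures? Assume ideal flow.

Bernoulli surface→outlet gives ½v² = g·h_out, so v = √(2·9.81·3.62) = 8.43 m/s.
The bore is uniform, so the speed at the crest is the same v. Bernoulli surface→crest: P_atm = P_top + ½ρv² + ρg·h_top.
P_top = 102400 − ½·810·8.43² − 810·9.81·3.58 = 45200 Pa.

P_top = 45.2 kPa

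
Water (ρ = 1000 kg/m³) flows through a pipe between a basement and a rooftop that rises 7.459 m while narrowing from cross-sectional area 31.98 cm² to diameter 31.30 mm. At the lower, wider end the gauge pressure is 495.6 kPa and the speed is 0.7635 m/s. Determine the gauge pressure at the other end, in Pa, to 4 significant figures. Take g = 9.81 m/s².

P₂ = 417700 Pa

The volume flow rate is constant, so v₂ = (A₁/A₂)v₁ = (31.98/7.694)·0.7635 = 3.173 m/s.
Bernoulli: P₁ + ½ρv₁² + ρg h₁ = P₂ + ½ρv₂² + ρg h₂, so P₂ = P₁ + ½ρ(v₁² − v₂²) − ρg(h₂ − h₁).
P₂ = 495600 + ½·1000·(0.7635² − 3.173²) − 1000·9.81·(+7.459) = 495600 + (-4743) − (73170) = 417700 Pa.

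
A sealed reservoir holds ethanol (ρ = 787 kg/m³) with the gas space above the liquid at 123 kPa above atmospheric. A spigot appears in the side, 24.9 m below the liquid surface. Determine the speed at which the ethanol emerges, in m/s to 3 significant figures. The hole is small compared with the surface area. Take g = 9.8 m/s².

v ≈ 28.3 m/s

Take point 1 at the surface (v₁ ≈ 0) and point 2 at the hole (at atmospheric pressure). Bernoulli: P₁ + ρg h = P_atm + ½ρv₂².
With P₁ − P_atm = 123000 Pa, v₂ = √(2gh + 2ΔP/ρ) = √(2·9.8·24.9 + 2·123000/787) = 28.3 m/s.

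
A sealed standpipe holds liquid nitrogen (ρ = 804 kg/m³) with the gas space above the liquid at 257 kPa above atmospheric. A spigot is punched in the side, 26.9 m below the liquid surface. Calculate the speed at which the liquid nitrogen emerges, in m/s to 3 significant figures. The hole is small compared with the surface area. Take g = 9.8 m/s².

Take point 1 at the surface (v₁ ≈ 0) and point 2 at the hole (at atmospheric pressure). Bernoulli: P₁ + ρg h = P_atm + ½ρv₂².
With P₁ − P_atm = 257000 Pa, v₂ = √(2gh + 2ΔP/ρ) = √(2·9.8·26.9 + 2·257000/804) = 34.2 m/s.

v ≈ 34.2 m/s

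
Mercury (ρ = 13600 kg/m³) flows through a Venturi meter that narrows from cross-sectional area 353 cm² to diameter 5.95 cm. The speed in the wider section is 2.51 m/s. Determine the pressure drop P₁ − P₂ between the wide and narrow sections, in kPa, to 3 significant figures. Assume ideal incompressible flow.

6860 kPa

The volume flow rate is constant, so v₂ = (A₁/A₂)v₁ = (353/27.8)·2.51 = 31.9 m/s.
The pipe is horizontal, so Bernoulli reduces to P₁ + ½ρv₁² = P₂ + ½ρv₂².
P₁ − P₂ = ½·13600·(31.9² − 2.51²) = ½·13600·1010 = 6860000 Pa.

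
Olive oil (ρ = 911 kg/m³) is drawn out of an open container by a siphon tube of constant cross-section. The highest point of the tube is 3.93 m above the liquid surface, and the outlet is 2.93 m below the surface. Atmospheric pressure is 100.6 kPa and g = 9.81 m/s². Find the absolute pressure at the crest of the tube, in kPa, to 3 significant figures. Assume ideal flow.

39.3 kPa

The outlet speed comes from Torricelli: v = √(2g·2.93) = 7.58 m/s.
The bore is uniform, so the speed at the crest is the same v. Bernoulli surface→crest: P_atm = P_top + ½ρv² + ρg·h_top.
P_top = 100600 − ½·911·7.58² − 911·9.81·3.93 = 39300 Pa.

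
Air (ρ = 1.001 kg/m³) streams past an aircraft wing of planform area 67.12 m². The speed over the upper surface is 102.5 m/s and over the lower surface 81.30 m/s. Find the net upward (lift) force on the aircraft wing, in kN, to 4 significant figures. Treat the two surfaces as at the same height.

F ≈ 130.9 kN

The faster flow above has the lower pressure; Bernoulli (same height) gives ΔP = ½ρ(v_up² − v_low²).
ΔP = ½·1.001·(102.5² − 81.30²) = 1950 Pa.
Lift = ΔP · A = 1950 × 67.12 = 130900 N.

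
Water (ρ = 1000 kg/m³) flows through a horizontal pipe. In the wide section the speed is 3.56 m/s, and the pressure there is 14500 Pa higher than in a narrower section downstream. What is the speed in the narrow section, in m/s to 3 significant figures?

v₂ = 6.46 m/s

With h₁ = h₂, rearranging Bernoulli gives v₂ = √(v₁² + 2ΔP/ρ).
v₂ = √(3.56² + 2·14500/1000) = √(12.7 + 29.0) = 6.46 m/s.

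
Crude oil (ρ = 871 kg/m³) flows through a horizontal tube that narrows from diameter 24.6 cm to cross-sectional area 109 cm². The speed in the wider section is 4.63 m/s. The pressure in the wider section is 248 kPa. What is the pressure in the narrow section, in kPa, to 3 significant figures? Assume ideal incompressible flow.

79.8 kPa

By continuity, v₂ = v₁·A₁/A₂ = 4.63·(475/109) = 20.2 m/s.
Along the horizontal streamline, P + ½ρv² is constant.
P₂ = P₁ − ½ρ(v₂² − v₁²) = 248000 − ½·871·(20.2² − 4.63²) = 248000 − 168000 = 79800 Pa.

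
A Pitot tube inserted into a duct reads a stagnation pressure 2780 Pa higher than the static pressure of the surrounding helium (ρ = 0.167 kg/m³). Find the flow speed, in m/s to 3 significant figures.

182 m/s

Bernoulli between the free stream and the stagnation point: ½ρv² = P_stag − P_static.
v = √(2ΔP/ρ) = √(2·2780/0.167) = 182 m/s.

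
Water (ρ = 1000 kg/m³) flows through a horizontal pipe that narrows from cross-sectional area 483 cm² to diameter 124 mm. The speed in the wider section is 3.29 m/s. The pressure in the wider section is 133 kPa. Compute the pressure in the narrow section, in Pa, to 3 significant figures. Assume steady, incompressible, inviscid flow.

51800 Pa

Continuity gives A₁v₁ = A₂v₂, so v₂ = (483 cm²)/(121 cm²) × 3.29 m/s = 13.2 m/s.
With no height change, Bernoulli's equation is P₁ + ½ρv₁² = P₂ + ½ρv₂².
P₂ = P₁ − ½ρ(v₂² − v₁²) = 133000 − ½·1000·(13.2² − 3.29²) = 133000 − 81200 = 51800 Pa.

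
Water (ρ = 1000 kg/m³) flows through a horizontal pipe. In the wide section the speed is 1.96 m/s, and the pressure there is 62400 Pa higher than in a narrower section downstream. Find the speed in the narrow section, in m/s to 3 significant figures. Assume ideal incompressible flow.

v₂ ≈ 11.3 m/s

Horizontal Bernoulli: P₁ + ½ρv₁² = P₂ + ½ρv₂², so v₂² = v₁² + 2(P₁ − P₂)/ρ.
v₂ = √(1.96² + 2·62400/1000) = √(3.84 + 125) = 11.3 m/s.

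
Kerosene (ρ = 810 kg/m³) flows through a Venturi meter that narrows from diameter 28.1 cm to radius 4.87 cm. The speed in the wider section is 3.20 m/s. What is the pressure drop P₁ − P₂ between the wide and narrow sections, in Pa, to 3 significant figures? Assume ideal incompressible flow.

ΔP ≈ 283000 Pa

The volume flow rate is constant, so v₂ = (A₁/A₂)v₁ = (620/74.5)·3.20 = 26.6 m/s.
With no height change, Bernoulli's equation is P₁ + ½ρv₁² = P₂ + ½ρv₂².
P₁ − P₂ = ½·810·(26.6² − 3.20²) = ½·810·699 = 283000 Pa.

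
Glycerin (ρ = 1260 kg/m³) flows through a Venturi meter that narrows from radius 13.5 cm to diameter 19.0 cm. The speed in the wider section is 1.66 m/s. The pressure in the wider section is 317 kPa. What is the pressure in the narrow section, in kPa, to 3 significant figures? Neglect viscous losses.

Mass conservation (A₁v₁ = A₂v₂) gives v₂ = 1.66 × 573/284 = 3.35 m/s.
Along the horizontal streamline, P + ½ρv² is constant.
P₂ = P₁ − ½ρ(v₂² − v₁²) = 317000 − ½·1260·(3.35² − 1.66²) = 317000 − 5340 = 312000 Pa.

P₂ ≈ 312 kPa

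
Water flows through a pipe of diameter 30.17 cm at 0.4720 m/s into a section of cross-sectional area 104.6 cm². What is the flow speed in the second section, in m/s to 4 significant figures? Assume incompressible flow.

The volume flow rate is constant, so v₂ = (A₁/A₂)v₁ = (714.9/104.6)·0.4720 = 3.226 m/s.

v₂ ≈ 3.226 m/s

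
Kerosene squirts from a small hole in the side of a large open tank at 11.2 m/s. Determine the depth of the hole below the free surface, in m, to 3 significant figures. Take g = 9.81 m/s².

Inverting v = √(2gh) gives h = v² / 2g.
h = 11.2²/(2·9.81) = 125/19.62 = 6.39 m.

6.39 m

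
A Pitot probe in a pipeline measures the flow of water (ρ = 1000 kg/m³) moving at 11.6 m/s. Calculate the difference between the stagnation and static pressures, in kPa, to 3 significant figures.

The dynamic pressure equals the rise in static pressure at the stagnation point: ΔP = ½ρv².
ΔP = ½·1000·11.6² = 67300 Pa.

ΔP = 67.3 kPa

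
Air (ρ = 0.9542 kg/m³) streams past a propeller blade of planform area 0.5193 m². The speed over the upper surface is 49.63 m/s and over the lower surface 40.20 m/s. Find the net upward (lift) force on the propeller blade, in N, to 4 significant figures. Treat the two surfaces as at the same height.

F ≈ 209.9 N

The faster flow above has the lower pressure; Bernoulli (same height) gives ΔP = ½ρ(v_up² − v_low²).
ΔP = ½·0.9542·(49.63² − 40.20²) = 404.1 Pa.
Lift = ΔP · A = 404.1 × 0.5193 = 209.9 N.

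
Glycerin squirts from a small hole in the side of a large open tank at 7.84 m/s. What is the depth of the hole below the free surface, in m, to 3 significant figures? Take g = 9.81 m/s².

For a small hole in a large open tank, ½v² = gh, giving h = v²/(2g).
h = 7.84²/(2·9.81) = 61.5/19.62 = 3.13 m.

h = 3.13 m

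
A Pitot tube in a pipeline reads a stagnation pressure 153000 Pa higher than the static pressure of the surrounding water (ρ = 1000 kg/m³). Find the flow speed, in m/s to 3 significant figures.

Bernoulli between the free stream and the stagnation point: ½ρv² = P_stag − P_static.
v = √(2ΔP/ρ) = √(2·153000/1000) = 17.5 m/s.

v = 17.5 m/s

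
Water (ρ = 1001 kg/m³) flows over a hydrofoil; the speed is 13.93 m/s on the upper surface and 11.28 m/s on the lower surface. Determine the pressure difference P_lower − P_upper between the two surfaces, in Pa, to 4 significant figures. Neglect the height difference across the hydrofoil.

Bernoulli (same height): P_lower − P_upper = ½ρ(v_upper² − v_lower²).
ΔP = ½·1001·(13.93² − 11.28²) = 33440 Pa.

33440 Pa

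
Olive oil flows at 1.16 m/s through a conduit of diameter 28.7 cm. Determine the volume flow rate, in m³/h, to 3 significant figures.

Q = A·v = 0.0647 m² × 1.16 m/s = 0.0750 m³/s.
Converting: 0.0750 m³/s × 3600 = 270 m³/h.

Q ≈ 270 m³/h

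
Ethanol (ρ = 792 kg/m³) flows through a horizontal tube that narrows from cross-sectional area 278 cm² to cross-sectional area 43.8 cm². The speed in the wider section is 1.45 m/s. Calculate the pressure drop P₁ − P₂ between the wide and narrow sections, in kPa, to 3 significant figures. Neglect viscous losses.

By continuity, v₂ = v₁·A₁/A₂ = 1.45·(278/43.8) = 9.20 m/s.
With no height change, Bernoulli's equation is P₁ + ½ρv₁² = P₂ + ½ρv₂².
P₁ − P₂ = ½·792·(9.20² − 1.45²) = ½·792·82.6 = 32700 Pa.

32.7 kPa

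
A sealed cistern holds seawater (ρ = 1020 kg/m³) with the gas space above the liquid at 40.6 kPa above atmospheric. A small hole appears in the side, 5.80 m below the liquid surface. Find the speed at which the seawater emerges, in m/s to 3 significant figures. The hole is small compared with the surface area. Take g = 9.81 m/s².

v = 13.9 m/s

Take point 1 at the surface (v₁ ≈ 0) and point 2 at the hole (at atmospheric pressure). Bernoulli: P₁ + ρg h = P_atm + ½ρv₂².
With P₁ − P_atm = 40600 Pa, v₂ = √(2gh + 2ΔP/ρ) = √(2·9.81·5.80 + 2·40600/1020) = 13.9 m/s.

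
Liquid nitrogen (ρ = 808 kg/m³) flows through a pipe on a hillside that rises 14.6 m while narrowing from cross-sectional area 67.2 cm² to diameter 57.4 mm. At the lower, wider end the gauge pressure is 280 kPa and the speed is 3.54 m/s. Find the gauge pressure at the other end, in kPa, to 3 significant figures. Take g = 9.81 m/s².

Continuity gives A₁v₁ = A₂v₂, so v₂ = (67.2 cm²)/(25.9 cm²) × 3.54 m/s = 9.19 m/s.
Energy conservation along the streamline gives P₂ = P₁ − ½ρ(v₂² − v₁²) − ρg(h₂ − h₁).
P₂ = 280000 + ½·808·(3.54² − 9.19²) − 808·9.81·(+14.6) = 280000 + (-29100) − (116000) = 135000 Pa.

P₂ = 135 kPa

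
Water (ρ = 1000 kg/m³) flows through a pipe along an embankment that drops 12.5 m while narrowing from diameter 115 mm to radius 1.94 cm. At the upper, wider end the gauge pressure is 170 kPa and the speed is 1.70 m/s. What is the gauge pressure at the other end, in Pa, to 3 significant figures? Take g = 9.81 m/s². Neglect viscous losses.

183000 Pa

By continuity, v₂ = v₁·A₁/A₂ = 1.70·(104/11.8) = 14.9 m/s.
Bernoulli: P₁ + ½ρv₁² + ρg h₁ = P₂ + ½ρv₂² + ρg h₂, so P₂ = P₁ + ½ρ(v₁² − v₂²) − ρg(h₂ − h₁).
P₂ = 170000 + ½·1000·(1.70² − 14.9²) − 1000·9.81·(−12.5) = 170000 + (-110000) − (-123000) = 183000 Pa.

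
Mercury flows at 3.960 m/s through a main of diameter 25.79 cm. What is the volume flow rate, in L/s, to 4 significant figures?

Q = A·v = 0.05224 m² × 3.960 m/s = 0.2069 m³/s.
Converting: 0.2069 m³/s × 1000 = 206.9 L/s.

Q = 206.9 L/s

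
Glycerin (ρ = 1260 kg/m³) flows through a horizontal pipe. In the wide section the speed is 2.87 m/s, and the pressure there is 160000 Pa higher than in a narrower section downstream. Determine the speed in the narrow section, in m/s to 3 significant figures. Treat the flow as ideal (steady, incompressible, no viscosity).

v₂ ≈ 16.2 m/s

Horizontal Bernoulli: P₁ + ½ρv₁² = P₂ + ½ρv₂², so v₂² = v₁² + 2(P₁ − P₂)/ρ.
v₂ = √(2.87² + 2·160000/1260) = √(8.24 + 254) = 16.2 m/s.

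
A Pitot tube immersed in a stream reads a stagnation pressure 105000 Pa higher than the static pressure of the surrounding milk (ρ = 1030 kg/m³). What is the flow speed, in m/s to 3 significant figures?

Bernoulli between the free stream and the stagnation point: ½ρv² = P_stag − P_static.
v = √(2ΔP/ρ) = √(2·105000/1030) = 14.3 m/s.

14.3 m/s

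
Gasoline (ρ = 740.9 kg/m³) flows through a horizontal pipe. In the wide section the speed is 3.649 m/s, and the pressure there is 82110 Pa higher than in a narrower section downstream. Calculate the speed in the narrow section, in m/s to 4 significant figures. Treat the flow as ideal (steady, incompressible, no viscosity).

With h₁ = h₂, rearranging Bernoulli gives v₂ = √(v₁² + 2ΔP/ρ).
v₂ = √(3.649² + 2·82110/740.9) = √(13.32 + 221.6) = 15.33 m/s.

v₂ = 15.33 m/s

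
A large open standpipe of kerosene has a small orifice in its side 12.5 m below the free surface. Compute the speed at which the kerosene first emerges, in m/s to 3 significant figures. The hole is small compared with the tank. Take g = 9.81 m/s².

v ≈ 15.7 m/s

Bernoulli from surface to hole (P equal, v_surface ≈ 0): v = √(2gh) = √(2×9.81×12.5) = 15.7 m/s.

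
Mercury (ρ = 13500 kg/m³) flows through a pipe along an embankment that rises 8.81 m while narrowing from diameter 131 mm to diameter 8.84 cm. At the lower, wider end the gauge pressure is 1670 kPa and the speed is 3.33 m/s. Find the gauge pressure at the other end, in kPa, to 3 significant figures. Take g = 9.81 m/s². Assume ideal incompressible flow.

Mass conservation (A₁v₁ = A₂v₂) gives v₂ = 3.33 × 135/61.4 = 7.31 m/s.
Bernoulli: P₁ + ½ρv₁² + ρg h₁ = P₂ + ½ρv₂² + ρg h₂, so P₂ = P₁ + ½ρ(v₁² − v₂²) − ρg(h₂ − h₁).
P₂ = 1670000 + ½·13500·(3.33² − 7.31²) − 13500·9.81·(+8.81) = 1670000 + (-286000) − (1170000) = 217000 Pa.

P₂ ≈ 217 kPa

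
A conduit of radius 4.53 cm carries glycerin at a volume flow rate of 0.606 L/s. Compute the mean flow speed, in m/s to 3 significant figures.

Q = 0.606 L/s = 0.000606 m³/s.
v = Q/A = 0.000606 / 0.00645 = 0.0940 m/s.

v ≈ 0.0940 m/s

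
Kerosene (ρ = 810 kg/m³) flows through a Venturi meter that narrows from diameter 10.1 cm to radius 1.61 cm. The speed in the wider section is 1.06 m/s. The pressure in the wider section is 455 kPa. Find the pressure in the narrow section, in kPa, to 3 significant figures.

411 kPa

Continuity gives A₁v₁ = A₂v₂, so v₂ = (80.1 cm²)/(8.14 cm²) × 1.06 m/s = 10.4 m/s.
The pipe is horizontal, so Bernoulli reduces to P₁ + ½ρv₁² = P₂ + ½ρv₂².
P₂ = P₁ − ½ρ(v₂² − v₁²) = 455000 − ½·810·(10.4² − 1.06²) = 455000 − 43600 = 411000 Pa.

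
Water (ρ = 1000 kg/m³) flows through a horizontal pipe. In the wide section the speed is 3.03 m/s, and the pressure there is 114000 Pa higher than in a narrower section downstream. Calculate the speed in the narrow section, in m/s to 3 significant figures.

15.4 m/s

Along the level pipe P + ½ρv² is conserved, hence v₂² = v₁² + 2(P₁ − P₂)/ρ.
v₂ = √(3.03² + 2·114000/1000) = √(9.18 + 228) = 15.4 m/s.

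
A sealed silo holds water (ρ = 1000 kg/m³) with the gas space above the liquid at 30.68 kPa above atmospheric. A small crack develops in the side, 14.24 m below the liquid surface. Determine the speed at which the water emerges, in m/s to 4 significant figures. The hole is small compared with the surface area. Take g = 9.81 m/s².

Take point 1 at the surface (v₁ ≈ 0) and point 2 at the hole (at atmospheric pressure). Bernoulli: P₁ + ρg h = P_atm + ½ρv₂².
With P₁ − P_atm = 30680 Pa, v₂ = √(2gh + 2ΔP/ρ) = √(2·9.81·14.24 + 2·30680/1000) = 18.46 m/s.

18.46 m/s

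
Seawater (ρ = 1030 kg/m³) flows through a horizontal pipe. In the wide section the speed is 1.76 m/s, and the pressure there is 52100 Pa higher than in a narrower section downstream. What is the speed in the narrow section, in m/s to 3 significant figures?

v₂ ≈ 10.2 m/s

Along the level pipe P + ½ρv² is conserved, hence v₂² = v₁² + 2(P₁ − P₂)/ρ.
v₂ = √(1.76² + 2·52100/1030) = √(3.10 + 101) = 10.2 m/s.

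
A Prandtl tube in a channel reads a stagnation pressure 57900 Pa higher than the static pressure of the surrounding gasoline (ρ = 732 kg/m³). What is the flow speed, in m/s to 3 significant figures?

The dynamic pressure equals the rise in static pressure at the stagnation point: ΔP = ½ρv².
v = √(2ΔP/ρ) = √(2·57900/732) = 12.6 m/s.

12.6 m/s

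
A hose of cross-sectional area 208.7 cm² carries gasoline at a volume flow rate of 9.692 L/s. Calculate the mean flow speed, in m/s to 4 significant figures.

Q = 9.692 L/s = 0.009692 m³/s.
v = Q/A = 0.009692 / 0.02087 = 0.4644 m/s.

v ≈ 0.4644 m/s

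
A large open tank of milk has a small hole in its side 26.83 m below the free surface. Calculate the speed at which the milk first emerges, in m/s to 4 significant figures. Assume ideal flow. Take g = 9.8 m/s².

The surface is effectively still and both ends are open, so ½v² = gh and v = √(2·9.8·26.83) = 22.93 m/s.

v = 22.93 m/s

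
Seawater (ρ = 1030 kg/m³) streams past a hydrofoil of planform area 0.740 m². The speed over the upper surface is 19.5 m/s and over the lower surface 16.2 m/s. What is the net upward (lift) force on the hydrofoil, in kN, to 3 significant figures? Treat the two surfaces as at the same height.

The faster flow above has the lower pressure; Bernoulli (same height) gives ΔP = ½ρ(v_up² − v_low²).
ΔP = ½·1030·(19.5² − 16.2²) = 60700 Pa.
Lift = ΔP · A = 60700 × 0.740 = 44900 N.

F ≈ 44.9 kN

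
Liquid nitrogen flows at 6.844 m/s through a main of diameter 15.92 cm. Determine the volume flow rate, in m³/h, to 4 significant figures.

Q = A·v = 0.01991 m² × 6.844 m/s = 0.1362 m³/s.
Converting: 0.1362 m³/s × 3600 = 490.4 m³/h.

Q ≈ 490.4 m³/h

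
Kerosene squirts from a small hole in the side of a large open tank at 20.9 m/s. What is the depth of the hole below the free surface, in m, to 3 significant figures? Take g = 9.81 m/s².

For a small hole in a large open tank, ½v² = gh, giving h = v²/(2g).
h = 20.9²/(2·9.81) = 437/19.62 = 22.3 m.

h = 22.3 m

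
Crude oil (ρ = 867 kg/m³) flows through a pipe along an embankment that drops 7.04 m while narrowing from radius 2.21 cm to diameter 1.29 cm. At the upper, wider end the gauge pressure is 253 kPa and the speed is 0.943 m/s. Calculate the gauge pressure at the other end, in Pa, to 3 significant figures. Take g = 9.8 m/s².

By continuity, v₂ = v₁·A₁/A₂ = 0.943·(15.3/1.31) = 11.1 m/s.
Bernoulli: P₁ + ½ρv₁² + ρg h₁ = P₂ + ½ρv₂² + ρg h₂, so P₂ = P₁ + ½ρ(v₁² − v₂²) − ρg(h₂ − h₁).
P₂ = 253000 + ½·867·(0.943² − 11.1²) − 867·9.8·(−7.04) = 253000 + (-52700) − (-59800) = 260000 Pa.

P₂ ≈ 260000 Pa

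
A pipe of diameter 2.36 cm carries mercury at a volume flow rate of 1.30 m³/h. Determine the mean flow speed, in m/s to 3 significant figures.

Q = 1.30 m³/h = 0.000361 m³/s.
v = Q/A = 0.000361 / 0.000437 = 0.826 m/s.

0.826 m/s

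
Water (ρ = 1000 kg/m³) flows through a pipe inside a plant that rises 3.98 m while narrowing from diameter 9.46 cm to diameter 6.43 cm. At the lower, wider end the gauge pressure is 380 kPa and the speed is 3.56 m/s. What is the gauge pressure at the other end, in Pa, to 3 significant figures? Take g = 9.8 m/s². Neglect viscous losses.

P₂ ≈ 318000 Pa

By continuity, v₂ = v₁·A₁/A₂ = 3.56·(70.3/32.5) = 7.71 m/s.
Applying Bernoulli between the two ends and solving for P₂: P₂ = P₁ + ½ρ(v₁² − v₂²) − ρgΔh.
P₂ = 380000 + ½·1000·(3.56² − 7.71²) − 1000·9.8·(+3.98) = 380000 + (-23400) − (39000) = 318000 Pa.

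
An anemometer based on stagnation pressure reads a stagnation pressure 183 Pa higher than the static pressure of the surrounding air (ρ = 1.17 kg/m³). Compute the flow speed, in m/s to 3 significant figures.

17.7 m/s

The dynamic pressure equals the rise in static pressure at the stagnation point: ΔP = ½ρv².
v = √(2ΔP/ρ) = √(2·183/1.17) = 17.7 m/s.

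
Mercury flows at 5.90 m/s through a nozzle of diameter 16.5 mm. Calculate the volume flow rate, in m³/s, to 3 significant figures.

Q = 0.00126 m³/s

Q = A·v = 0.000214 m² × 5.90 m/s = 0.00126 m³/s.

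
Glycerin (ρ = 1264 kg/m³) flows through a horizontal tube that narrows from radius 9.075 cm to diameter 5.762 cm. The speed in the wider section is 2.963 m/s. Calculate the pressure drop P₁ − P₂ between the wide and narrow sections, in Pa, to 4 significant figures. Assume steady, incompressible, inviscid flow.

540700 Pa

Continuity gives A₁v₁ = A₂v₂, so v₂ = (258.7 cm²)/(26.08 cm²) × 2.963 m/s = 29.40 m/s.
The pipe is horizontal, so Bernoulli reduces to P₁ + ½ρv₁² = P₂ + ½ρv₂².
P₁ − P₂ = ½·1264·(29.40² − 2.963²) = ½·1264·855.5 = 540700 Pa.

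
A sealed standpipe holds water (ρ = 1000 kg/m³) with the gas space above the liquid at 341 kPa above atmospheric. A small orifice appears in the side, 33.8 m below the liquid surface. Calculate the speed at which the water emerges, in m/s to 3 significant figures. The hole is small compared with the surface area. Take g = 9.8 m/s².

Take point 1 at the surface (v₁ ≈ 0) and point 2 at the hole (at atmospheric pressure). Bernoulli: P₁ + ρg h = P_atm + ½ρv₂².
With P₁ − P_atm = 341000 Pa, v₂ = √(2gh + 2ΔP/ρ) = √(2·9.8·33.8 + 2·341000/1000) = 36.7 m/s.

36.7 m/s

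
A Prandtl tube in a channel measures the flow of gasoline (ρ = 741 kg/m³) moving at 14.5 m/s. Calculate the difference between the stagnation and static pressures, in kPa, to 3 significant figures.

Bernoulli between the free stream and the stagnation point: ½ρv² = P_stag − P_static.
ΔP = ½·741·14.5² = 77900 Pa.

77.9 kPa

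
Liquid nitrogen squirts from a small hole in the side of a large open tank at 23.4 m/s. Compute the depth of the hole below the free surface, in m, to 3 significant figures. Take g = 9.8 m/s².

h ≈ 27.9 m

For a small hole in a large open tank, ½v² = gh, giving h = v²/(2g).
h = 23.4²/(2·9.8) = 548/19.60 = 27.9 m.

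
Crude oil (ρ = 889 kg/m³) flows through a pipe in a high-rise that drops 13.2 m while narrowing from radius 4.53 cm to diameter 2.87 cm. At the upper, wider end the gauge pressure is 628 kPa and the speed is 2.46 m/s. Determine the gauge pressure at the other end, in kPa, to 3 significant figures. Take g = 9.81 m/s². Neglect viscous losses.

479 kPa

Continuity gives A₁v₁ = A₂v₂, so v₂ = (64.5 cm²)/(6.47 cm²) × 2.46 m/s = 24.5 m/s.
Bernoulli: P₁ + ½ρv₁² + ρg h₁ = P₂ + ½ρv₂² + ρg h₂, so P₂ = P₁ + ½ρ(v₁² − v₂²) − ρg(h₂ − h₁).
P₂ = 628000 + ½·889·(2.46² − 24.5²) − 889·9.81·(−13.2) = 628000 + (-264000) − (-115000) = 479000 Pa.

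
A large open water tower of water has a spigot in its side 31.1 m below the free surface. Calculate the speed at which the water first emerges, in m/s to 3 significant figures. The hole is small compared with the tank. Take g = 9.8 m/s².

v = 24.7 m/s

With the surface at rest and both surface and jet at atmospheric pressure, Bernoulli gives ρg h = ½ρv², so v = √(2gh) = √(2·9.8·31.1) = 24.7 m/s.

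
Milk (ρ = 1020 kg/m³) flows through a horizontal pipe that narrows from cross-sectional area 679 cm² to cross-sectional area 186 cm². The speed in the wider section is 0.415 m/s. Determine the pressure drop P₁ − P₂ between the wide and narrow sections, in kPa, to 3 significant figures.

ΔP = 1.08 kPa

By continuity, v₂ = v₁·A₁/A₂ = 0.415·(679/186) = 1.51 m/s.
With no height change, Bernoulli's equation is P₁ + ½ρv₁² = P₂ + ½ρv₂².
P₁ − P₂ = ½·1020·(1.51² − 0.415²) = ½·1020·2.12 = 1080 Pa.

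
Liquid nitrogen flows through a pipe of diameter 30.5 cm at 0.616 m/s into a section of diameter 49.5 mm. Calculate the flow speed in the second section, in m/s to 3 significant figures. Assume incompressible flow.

v₂ ≈ 23.4 m/s

By continuity, v₂ = v₁·A₁/A₂ = 0.616·(731/19.2) = 23.4 m/s.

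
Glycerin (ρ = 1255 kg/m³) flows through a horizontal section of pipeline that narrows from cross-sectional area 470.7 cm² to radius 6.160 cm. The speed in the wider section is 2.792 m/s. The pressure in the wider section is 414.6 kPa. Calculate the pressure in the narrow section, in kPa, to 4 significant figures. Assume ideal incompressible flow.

343.2 kPa

The volume flow rate is constant, so v₂ = (A₁/A₂)v₁ = (470.7/119.2)·2.792 = 11.02 m/s.
Bernoulli (h₁ = h₂): P₁ − P₂ = ½ρ(v₂² − v₁²).
P₂ = P₁ − ½ρ(v₂² − v₁²) = 414600 − ½·1255·(11.02² − 2.792²) = 414600 − 71370 = 343200 Pa.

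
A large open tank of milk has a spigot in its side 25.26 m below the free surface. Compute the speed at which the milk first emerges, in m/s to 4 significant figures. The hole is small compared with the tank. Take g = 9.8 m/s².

v ≈ 22.25 m/s

With the surface at rest and both surface and jet at atmospheric pressure, Bernoulli gives ρg h = ½ρv², so v = √(2gh) = √(2·9.8·25.26) = 22.25 m/s.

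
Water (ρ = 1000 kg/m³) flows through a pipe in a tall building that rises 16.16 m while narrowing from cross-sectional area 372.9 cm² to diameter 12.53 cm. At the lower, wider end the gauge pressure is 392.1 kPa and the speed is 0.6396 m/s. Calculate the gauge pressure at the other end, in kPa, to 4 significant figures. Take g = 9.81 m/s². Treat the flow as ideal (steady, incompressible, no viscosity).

The volume flow rate is constant, so v₂ = (A₁/A₂)v₁ = (372.9/123.3)·0.6396 = 1.934 m/s.
Applying Bernoulli between the two ends and solving for P₂: P₂ = P₁ + ½ρ(v₁² − v₂²) − ρgΔh.
P₂ = 392100 + ½·1000·(0.6396² − 1.934²) − 1000·9.81·(+16.16) = 392100 + (-1666) − (158500) = 231900 Pa.

231.9 kPa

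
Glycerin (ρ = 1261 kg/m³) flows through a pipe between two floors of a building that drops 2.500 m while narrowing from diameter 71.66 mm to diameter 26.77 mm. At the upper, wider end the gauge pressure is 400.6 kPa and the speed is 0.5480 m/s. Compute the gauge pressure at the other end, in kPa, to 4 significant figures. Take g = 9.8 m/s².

P₂ ≈ 422.0 kPa

Continuity gives A₁v₁ = A₂v₂, so v₂ = (40.33 cm²)/(5.628 cm²) × 0.5480 m/s = 3.927 m/s.
Energy conservation along the streamline gives P₂ = P₁ − ½ρ(v₂² − v₁²) − ρg(h₂ − h₁).
P₂ = 400600 + ½·1261·(0.5480² − 3.927²) − 1261·9.8·(−2.500) = 400600 + (-9533) − (-30890) = 422000 Pa.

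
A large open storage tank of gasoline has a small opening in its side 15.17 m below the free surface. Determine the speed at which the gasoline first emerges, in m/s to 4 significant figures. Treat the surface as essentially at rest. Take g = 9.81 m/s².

Bernoulli from surface to hole (P equal, v_surface ≈ 0): v = √(2gh) = √(2×9.81×15.17) = 17.25 m/s.

v ≈ 17.25 m/s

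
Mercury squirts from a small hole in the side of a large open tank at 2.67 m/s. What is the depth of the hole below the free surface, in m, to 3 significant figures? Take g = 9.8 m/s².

0.364 m

Inverting v = √(2gh) gives h = v² / 2g.
h = 2.67²/(2·9.8) = 7.13/19.60 = 0.364 m.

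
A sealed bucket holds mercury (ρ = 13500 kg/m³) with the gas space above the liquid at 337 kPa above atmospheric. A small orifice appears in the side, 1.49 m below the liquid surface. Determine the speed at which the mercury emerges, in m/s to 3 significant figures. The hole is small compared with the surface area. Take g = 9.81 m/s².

Take point 1 at the surface (v₁ ≈ 0) and point 2 at the hole (at atmospheric pressure). Bernoulli: P₁ + ρg h = P_atm + ½ρv₂².
With P₁ − P_atm = 337000 Pa, v₂ = √(2gh + 2ΔP/ρ) = √(2·9.81·1.49 + 2·337000/13500) = 8.90 m/s.

v ≈ 8.90 m/s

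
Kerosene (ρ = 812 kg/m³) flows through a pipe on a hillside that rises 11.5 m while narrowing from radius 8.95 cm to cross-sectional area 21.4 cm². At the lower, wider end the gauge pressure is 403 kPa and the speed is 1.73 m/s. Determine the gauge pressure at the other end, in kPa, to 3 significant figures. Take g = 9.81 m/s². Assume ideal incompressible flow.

145 kPa

The volume flow rate is constant, so v₂ = (A₁/A₂)v₁ = (252/21.4)·1.73 = 20.3 m/s.
Energy conservation along the streamline gives P₂ = P₁ − ½ρ(v₂² − v₁²) − ρg(h₂ − h₁).
P₂ = 403000 + ½·812·(1.73² − 20.3²) − 812·9.81·(+11.5) = 403000 + (-167000) − (91600) = 145000 Pa.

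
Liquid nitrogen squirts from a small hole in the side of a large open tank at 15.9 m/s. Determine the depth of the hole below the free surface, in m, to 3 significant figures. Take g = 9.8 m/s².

Torricelli: v = √(2gh), so h = v²/(2g).
h = 15.9²/(2·9.8) = 253/19.60 = 12.9 m.

h ≈ 12.9 m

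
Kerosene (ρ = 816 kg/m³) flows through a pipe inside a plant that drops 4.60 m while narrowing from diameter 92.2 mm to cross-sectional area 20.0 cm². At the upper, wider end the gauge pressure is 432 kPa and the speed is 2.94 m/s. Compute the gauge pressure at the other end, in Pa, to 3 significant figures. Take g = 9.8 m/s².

P₂ = 433000 Pa

By continuity, v₂ = v₁·A₁/A₂ = 2.94·(66.8/20.0) = 9.81 m/s.
Energy conservation along the streamline gives P₂ = P₁ − ½ρ(v₂² − v₁²) − ρg(h₂ − h₁).
P₂ = 432000 + ½·816·(2.94² − 9.81²) − 816·9.8·(−4.60) = 432000 + (-35800) − (-36800) = 433000 Pa.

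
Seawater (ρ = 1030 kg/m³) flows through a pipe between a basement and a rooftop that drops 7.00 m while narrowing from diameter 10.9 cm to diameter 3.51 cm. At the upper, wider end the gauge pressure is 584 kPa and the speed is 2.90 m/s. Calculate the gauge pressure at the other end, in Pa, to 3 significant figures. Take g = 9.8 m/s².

Mass conservation (A₁v₁ = A₂v₂) gives v₂ = 2.90 × 93.3/9.68 = 28.0 m/s.
Bernoulli: P₁ + ½ρv₁² + ρg h₁ = P₂ + ½ρv₂² + ρg h₂, so P₂ = P₁ + ½ρ(v₁² − v₂²) − ρg(h₂ − h₁).
P₂ = 584000 + ½·1030·(2.90² − 28.0²) − 1030·9.8·(−7.00) = 584000 + (-398000) − (-70700) = 256000 Pa.

P₂ = 256000 Pa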